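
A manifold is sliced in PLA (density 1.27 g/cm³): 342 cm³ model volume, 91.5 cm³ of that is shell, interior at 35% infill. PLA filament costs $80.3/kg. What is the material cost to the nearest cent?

$18.27

Volume inside the shell = 342 − 91.5, so 250.5 cm³.
Infill deposited = 0.35 × 250.5 = 87.675 cm³.
Deposited volume = 91.5 + 87.675, so 179.175 cm³.
Mass = 179.175 × 1.27 = 227.55225 g.
At $80.3/kg: 227.55225/1000 × 80.3 = $18.27.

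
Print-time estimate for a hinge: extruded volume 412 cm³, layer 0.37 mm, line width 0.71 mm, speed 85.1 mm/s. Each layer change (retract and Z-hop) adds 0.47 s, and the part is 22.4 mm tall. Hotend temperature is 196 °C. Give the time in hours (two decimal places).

5.13 hours

Bead cross-section = 0.37 × 0.71 = 0.2627 mm².
Total extruded path = 412000/0.2627 = 1568328.9 mm.
Time extruding = 1568328.9 / 85.1 = 18429.2 s.
Layer count = ceil(22.4 / 0.37) = 61.
Z-hop total = 61 × 0.47 = 28.67 s.
Altogether 18429.2 + 28.67 = 18457.87 s, i.e. 5.13 hours.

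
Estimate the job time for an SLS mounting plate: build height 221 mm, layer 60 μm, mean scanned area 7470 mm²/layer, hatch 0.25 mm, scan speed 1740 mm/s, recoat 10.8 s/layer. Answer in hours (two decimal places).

28.63 hours

Number of layers: 221 / 0.06 → 3684 (rounded up).
Hatch length per layer = 7470 / 0.25, so 29880 mm.
Scan time per layer = 29880 / 1740 = 17.1724 s.
Time per layer = 17.1724 + 10.8, so 27.9724 s.
Total: 3684 × 27.9724 s = 103050.3216 s → 28.63 hours.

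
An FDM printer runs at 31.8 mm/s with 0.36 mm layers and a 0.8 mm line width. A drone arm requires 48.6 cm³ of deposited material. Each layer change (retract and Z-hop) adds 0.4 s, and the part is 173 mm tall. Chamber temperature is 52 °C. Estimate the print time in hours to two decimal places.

Extrusion cross-section = 0.36 × 0.8, so 0.288 mm².
Toolpath length = 48.6 cm³ / 0.288 mm² = 48600 / 0.288 = 168750 mm.
Extrusion time = 168750 / 31.8, so 5306.6 s.
Number of layers: 173 / 0.36 → 481 (rounded up).
Z-hop total = 481 × 0.4, so 192.4 s.
Total = 5306.6 + 192.4 = 5499 s = 1.53 hours.

1.53 hours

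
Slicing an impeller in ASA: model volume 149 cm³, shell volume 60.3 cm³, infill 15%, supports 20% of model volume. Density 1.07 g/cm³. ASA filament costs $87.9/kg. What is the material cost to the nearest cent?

Infill region = 149 − 60.3, so 88.7 cm³.
Infill volume = 0.15 × 88.7, so 13.305 cm³.
Support = 0.20 × 149 = 29.8 cm³.
Total extruded = 60.3 + 13.305 + 29.8 = 103.405 cm³.
Mass = 103.405 × 1.07, so 110.64335 g.
At $87.9/kg: 110.64335/1000 × 87.9 = $9.73.

$9.73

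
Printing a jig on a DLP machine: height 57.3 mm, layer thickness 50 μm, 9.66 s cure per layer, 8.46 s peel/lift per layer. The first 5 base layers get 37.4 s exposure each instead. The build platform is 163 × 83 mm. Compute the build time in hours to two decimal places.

5.81 hours

Number of layers: 57.3 / 0.05 → 1146 (rounded up).
Base layers = 5 × (37.4 + 8.46), so 229.3 s.
Normal layers = 1141 × (9.66 + 8.46) = 20674.92 s.
Sum: 229.3 + 20674.92 = 20904.22 s → 5.81 hours.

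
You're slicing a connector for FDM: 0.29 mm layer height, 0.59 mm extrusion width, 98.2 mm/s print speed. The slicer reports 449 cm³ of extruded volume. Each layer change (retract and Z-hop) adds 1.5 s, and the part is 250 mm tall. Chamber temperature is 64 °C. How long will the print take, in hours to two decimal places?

7.78 hours

Extrusion cross-section = 0.29 × 0.59 = 0.1711 mm².
Total extruded path = 449000/0.1711 = 2624196.4 mm.
Time extruding = 2624196.4 / 98.2 = 26723 s.
Layers = ⌈250/0.29⌉ = 863.
Non-print overhead: 863 × 1.5 → 1294.5 s.
Altogether 26723 + 1294.5 = 28017.5 s, i.e. 7.78 hours.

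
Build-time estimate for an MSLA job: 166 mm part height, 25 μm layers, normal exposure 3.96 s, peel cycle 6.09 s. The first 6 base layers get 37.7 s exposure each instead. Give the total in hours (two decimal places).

Number of layers: 166 / 0.025 → 6640 (rounded up).
Burn-in layers = 6 × (37.7 + 6.09), so 262.74 s.
Regular layers = 6634 × (3.96 + 6.09), so 66671.7 s.
Sum: 262.74 + 66671.7 = 66934.44 s → 18.59 hours.

18.59 hours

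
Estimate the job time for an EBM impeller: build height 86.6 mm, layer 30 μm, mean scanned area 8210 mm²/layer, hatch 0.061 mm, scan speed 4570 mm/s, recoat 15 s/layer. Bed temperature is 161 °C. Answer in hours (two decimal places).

Number of layers: 86.6 / 0.03 → 2887 (rounded up).
Hatch length per layer = 8210 / 0.061, so 134590.2 mm.
Per-layer scan time = 134590.2 / 4570 = 29.4508 s.
Per-layer time = 29.4508 + 15, so 44.4508 s.
2887 layers × 44.4508 s/layer = 128329.4596 s, i.e. 35.65 hours.

35.65 hours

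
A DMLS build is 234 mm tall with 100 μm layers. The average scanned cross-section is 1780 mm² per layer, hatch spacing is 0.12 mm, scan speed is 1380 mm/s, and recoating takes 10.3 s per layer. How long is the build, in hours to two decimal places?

13.68 hours

Number of layers: 234 / 0.1 → 2340 (rounded up).
Hatch length per layer = 1780 / 0.12 = 14833.3 mm.
Scan time per layer = 14833.3 / 1380 = 10.7488 s.
Time per layer = 10.7488 + 10.3 = 21.0488 s.
Total: 2340 × 21.0488 s = 49254.192 s → 13.68 hours.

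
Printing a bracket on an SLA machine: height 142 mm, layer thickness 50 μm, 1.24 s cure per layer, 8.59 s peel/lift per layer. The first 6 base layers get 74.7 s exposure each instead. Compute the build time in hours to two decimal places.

Layers = ⌈142/0.05⌉ = 2840.
Base layers = 6 × (74.7 + 8.59) = 499.74 s.
Remaining layers = 2834 × (1.24 + 8.59) = 27858.22 s.
Total = 499.74 + 27858.22 = 28357.96 s = 7.88 hours.

7.88 hours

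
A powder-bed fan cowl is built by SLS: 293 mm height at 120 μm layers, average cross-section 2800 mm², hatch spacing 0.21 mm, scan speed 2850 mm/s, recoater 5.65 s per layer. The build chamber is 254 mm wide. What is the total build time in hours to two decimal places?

Layers = ⌈293/0.12⌉ = 2442.
Hatch length per layer: 2800 / 0.21 → 13333.3 mm.
Scan time per layer = 13333.3 / 2850, so 4.6784 s.
Time per layer: 4.6784 + 5.65 → 10.3284 s.
Build time = 2442 × 10.3284 = 25221.9528 s = 7.01 hours.

7.01 hours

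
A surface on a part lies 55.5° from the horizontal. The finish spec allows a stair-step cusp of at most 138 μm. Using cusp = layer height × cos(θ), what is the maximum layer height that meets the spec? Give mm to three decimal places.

0.244 mm

t = h_c / cos θ = 0.138 / 0.5664 = 0.244 mm.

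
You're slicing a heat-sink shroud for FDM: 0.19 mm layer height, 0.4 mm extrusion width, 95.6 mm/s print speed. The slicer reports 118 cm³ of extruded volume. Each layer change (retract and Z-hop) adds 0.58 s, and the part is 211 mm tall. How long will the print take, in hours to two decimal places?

4.69 hours

Bead cross-section: 0.19 × 0.4 → 0.076 mm².
Total extruded path = 118000/0.076 = 1552631.6 mm.
Extrusion time: 1552631.6 / 95.6 → 16240.9 s.
Number of layers: 211 / 0.19 → 1111 (rounded up).
Layer-change overhead = 1111 × 0.58, so 644.38 s.
Total = 16240.9 + 644.38 = 16885.28 s = 4.69 hours.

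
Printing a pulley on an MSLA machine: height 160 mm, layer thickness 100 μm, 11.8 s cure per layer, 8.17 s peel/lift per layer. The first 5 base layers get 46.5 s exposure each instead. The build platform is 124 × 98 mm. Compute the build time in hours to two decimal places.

8.92 hours

Layer count = ceil(160 / 0.1) = 1600.
Bottom layers: 5 × (46.5 + 8.17) → 273.35 s.
Remaining layers = 1595 × (11.8 + 8.17), so 31852.15 s.
Total = 273.35 + 31852.15 = 32125.5 s = 8.92 hours.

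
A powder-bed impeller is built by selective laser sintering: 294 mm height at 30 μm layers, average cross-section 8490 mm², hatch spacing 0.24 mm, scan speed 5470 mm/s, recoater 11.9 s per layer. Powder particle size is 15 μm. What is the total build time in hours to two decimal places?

Layers = ⌈294/0.03⌉ = 9800.
Hatch length per layer = 8490 / 0.24 = 35375 mm.
Laser time per layer = 35375 / 5470 = 6.4671 s.
Layer cycle = 6.4671 + 11.9, so 18.3671 s.
9800 layers × 18.3671 s/layer = 179997.58 s, i.e. 50.00 hours.

50.00 hours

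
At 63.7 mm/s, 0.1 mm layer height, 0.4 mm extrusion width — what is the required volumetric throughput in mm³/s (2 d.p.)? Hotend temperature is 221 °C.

2.55

A: 0.1 × 0.4 → 0.04 mm².
Q = v·A = 63.7 × 0.04 = 2.55 mm³/s.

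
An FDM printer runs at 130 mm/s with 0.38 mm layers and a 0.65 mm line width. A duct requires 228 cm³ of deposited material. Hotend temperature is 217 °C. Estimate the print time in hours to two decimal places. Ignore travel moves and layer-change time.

1.97 hours

Bead cross-section: 0.38 × 0.65 → 0.247 mm².
Toolpath length = 228 cm³ / 0.247 mm² = 228000 / 0.247 = 923076.9 mm.
Time extruding = 923076.9 / 130 = 7100.6 s.
7100.6 s = 1.97 hours.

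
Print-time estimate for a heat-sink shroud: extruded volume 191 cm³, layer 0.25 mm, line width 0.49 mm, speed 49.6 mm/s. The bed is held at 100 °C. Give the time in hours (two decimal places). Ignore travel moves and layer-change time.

Extrusion cross-section = 0.25 × 0.49 = 0.1225 mm².
Path length: 191000 mm³ / 0.1225 mm² → 1559183.7 mm.
Print-move time = 1559183.7 / 49.6, so 31435.2 s.
That's 31435.2 s → 8.73 hours.

8.73 hours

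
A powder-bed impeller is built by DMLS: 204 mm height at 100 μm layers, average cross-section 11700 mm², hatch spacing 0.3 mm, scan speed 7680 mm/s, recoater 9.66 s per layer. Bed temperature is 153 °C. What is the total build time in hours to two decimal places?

8.35 hours

Layer count = ceil(204 / 0.1) = 2040.
Per-layer scan distance = 11700 / 0.3 = 39000 mm.
Per-layer scan time: 39000 / 7680 → 5.0781 s.
Time per layer = 5.0781 + 9.66, so 14.7381 s.
Build time = 2040 × 14.7381 = 30065.724 s = 8.35 hours.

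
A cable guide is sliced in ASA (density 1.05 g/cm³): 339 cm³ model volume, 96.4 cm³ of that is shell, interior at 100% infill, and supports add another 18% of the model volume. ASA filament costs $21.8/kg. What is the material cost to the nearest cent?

Infill region: 339 − 96.4 → 242.6 cm³.
Deposited infill = 1.00 × 242.6, so 242.6 cm³.
Support: 0.18 × 339 → 61.02 cm³.
Total extruded: 96.4 + 242.6 + 61.02 → 400.02 cm³.
Mass = 400.02 × 1.05, so 420.021 g.
At $21.8/kg: 420.021/1000 × 21.8 = $9.16.

$9.16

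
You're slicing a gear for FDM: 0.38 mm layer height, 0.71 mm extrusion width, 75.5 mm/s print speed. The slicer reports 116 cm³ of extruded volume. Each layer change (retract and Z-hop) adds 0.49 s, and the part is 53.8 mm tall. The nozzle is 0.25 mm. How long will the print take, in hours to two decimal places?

Bead cross-section = 0.38 × 0.71, so 0.2698 mm².
Toolpath length = 116 cm³ / 0.2698 mm² = 116000 / 0.2698 = 429948.1 mm.
Extrusion time = 429948.1 / 75.5 = 5694.7 s.
Layers = ⌈53.8/0.38⌉ = 142.
Z-hop total: 142 × 0.49 → 69.58 s.
Total = 5694.7 + 69.58 = 5764.28 s = 1.60 hours.

1.60 hours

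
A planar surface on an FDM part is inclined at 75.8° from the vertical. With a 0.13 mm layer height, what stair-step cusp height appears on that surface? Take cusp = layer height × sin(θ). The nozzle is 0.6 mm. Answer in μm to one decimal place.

126.0 μm

Cusp = layer height × sin(75.8°) = 0.13 × 0.9694 = 0.126022 mm = 126.0 μm.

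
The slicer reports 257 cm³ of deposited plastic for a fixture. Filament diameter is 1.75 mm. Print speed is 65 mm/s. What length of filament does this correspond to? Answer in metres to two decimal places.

Filament cross-section = π × (1.75/2)² = 2.4053 mm².
L = 257000 mm³ / 2.4053 mm² = 106847.38 mm, i.e. 106.85 m.

106.85 m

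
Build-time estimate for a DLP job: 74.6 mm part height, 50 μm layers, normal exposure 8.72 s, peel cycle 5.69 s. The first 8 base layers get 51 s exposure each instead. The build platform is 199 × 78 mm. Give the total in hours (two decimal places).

Layer count = ceil(74.6 / 0.05) = 1492.
Bottom layers = 8 × (51 + 5.69) = 453.52 s.
Normal layers = 1484 × (8.72 + 5.69) = 21384.44 s.
Sum: 453.52 + 21384.44 = 21837.96 s → 6.07 hours.

6.07 hours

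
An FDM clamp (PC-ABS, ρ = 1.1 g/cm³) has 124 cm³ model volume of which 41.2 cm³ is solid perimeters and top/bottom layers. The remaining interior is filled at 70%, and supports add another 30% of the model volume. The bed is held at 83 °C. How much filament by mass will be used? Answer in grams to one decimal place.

150.0 g

Volume inside the shell = 124 − 41.2 = 82.8 cm³.
Deposited infill = 0.70 × 82.8 = 57.96 cm³.
Support = 0.30 × 124, so 37.2 cm³.
Deposited volume: 41.2 + 57.96 + 37.2 → 136.36 cm³.
Mass = 136.36 × 1.1 = 149.996 g.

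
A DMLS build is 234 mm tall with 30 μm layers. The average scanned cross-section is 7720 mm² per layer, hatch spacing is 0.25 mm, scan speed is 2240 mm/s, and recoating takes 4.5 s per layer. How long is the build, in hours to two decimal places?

Layers = ⌈234/0.03⌉ = 7800.
Hatch length per layer = 7720 / 0.25 = 30880 mm.
Scan time per layer = 30880 / 2240, so 13.7857 s.
Layer cycle = 13.7857 + 4.5 = 18.2857 s.
7800 layers × 18.2857 s/layer = 142628.46 s, i.e. 39.62 hours.

39.62 hours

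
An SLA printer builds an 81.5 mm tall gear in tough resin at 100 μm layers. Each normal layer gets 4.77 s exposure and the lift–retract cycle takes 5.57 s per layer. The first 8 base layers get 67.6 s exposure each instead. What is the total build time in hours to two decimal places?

2.48 hours

Layer count = ceil(81.5 / 0.1) = 815.
Bottom layers = 8 × (67.6 + 5.57) = 585.36 s.
Normal layers = 807 × (4.77 + 5.57) = 8344.38 s.
Sum: 585.36 + 8344.38 = 8929.74 s → 2.48 hours.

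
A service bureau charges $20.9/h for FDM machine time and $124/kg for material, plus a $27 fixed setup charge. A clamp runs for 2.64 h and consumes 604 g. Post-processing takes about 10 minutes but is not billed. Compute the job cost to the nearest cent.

$157.07

Machine cost = 20.9 × 2.64 = $55.176.
Feedstock cost = 124 × 604/1000 = $74.896.
Total = 55.176 + 74.896 + 27 = 157.072 ≈ $157.07.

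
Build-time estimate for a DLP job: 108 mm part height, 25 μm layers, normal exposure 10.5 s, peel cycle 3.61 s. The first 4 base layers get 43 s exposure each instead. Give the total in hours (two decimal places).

Number of layers: 108 / 0.025 → 4320 (rounded up).
Burn-in layers = 4 × (43 + 3.61), so 186.44 s.
Regular layers = 4316 × (10.5 + 3.61) = 60898.76 s.
Sum: 186.44 + 60898.76 = 61085.2 s → 16.97 hours.

16.97 hours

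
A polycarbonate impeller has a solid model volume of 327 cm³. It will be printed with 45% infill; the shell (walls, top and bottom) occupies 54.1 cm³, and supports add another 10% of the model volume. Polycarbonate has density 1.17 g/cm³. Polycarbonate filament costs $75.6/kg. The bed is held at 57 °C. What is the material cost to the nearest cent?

$18.54

Volume inside the shell = 327 − 54.1, so 272.9 cm³.
Infill deposited = 0.45 × 272.9 = 122.805 cm³.
Support = 0.10 × 327, so 32.7 cm³.
Total extruded: 54.1 + 122.805 + 32.7 → 209.605 cm³.
Mass = 209.605 × 1.17, so 245.23785 g.
At $75.6/kg: 245.23785/1000 × 75.6 = $18.54.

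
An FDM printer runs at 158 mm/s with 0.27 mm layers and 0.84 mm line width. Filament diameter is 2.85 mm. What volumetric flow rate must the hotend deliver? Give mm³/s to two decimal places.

35.83

Extrusion cross-section = 0.27 × 0.84 = 0.2268 mm².
Q = v·A = 158 × 0.2268 = 35.83 mm³/s.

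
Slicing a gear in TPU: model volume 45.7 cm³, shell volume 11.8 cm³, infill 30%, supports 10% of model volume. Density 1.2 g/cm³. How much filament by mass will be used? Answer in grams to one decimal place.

Volume inside the shell: 45.7 − 11.8 → 33.9 cm³.
Infill deposited = 0.30 × 33.9, so 10.17 cm³.
Support: 0.10 × 45.7 → 4.57 cm³.
Total extruded = 11.8 + 10.17 + 4.57, so 26.54 cm³.
Mass: 26.54 × 1.2 → 31.848 g.

31.8 g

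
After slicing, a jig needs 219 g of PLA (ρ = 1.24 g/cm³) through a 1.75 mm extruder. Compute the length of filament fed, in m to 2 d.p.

Volume = 219 g / 1.24 g·cm⁻³ = 176.6129 cm³ = 176612.9 mm³.
Cross-section of 1.75 mm filament: π·(1.75/2)² = 2.4053 mm².
Length = 176612.9 / 2.4053 = 73426.56 mm = 73.43 m.

73.43 m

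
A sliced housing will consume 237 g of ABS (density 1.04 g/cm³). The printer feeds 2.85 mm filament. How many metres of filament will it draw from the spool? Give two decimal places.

35.72 m

Extruded volume: 237/1.04 = 227.8846 cm³ (227884.6 mm³).
A = π r² = π × 1.425² = 6.3794 mm².
L = V/A = 227884.6/6.3794 = 35721.95 mm → 35.72 m.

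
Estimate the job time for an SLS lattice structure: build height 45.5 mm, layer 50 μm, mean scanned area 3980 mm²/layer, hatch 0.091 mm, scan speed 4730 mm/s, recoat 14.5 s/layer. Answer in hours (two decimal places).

6.00 hours

Layers = ⌈45.5/0.05⌉ = 910.
Scan path per layer: 3980 / 0.091 → 43736.3 mm.
Scan time per layer = 43736.3 / 4730 = 9.2466 s.
Per-layer time = 9.2466 + 14.5 = 23.7466 s.
Build time = 910 × 23.7466 = 21609.406 s = 6.00 hours.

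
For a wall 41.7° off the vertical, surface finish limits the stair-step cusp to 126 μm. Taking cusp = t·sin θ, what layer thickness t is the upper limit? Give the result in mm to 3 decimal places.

Layer height = cusp / sin(41.7°) = 0.126 / 0.6652 = 0.189 mm.

0.189 mm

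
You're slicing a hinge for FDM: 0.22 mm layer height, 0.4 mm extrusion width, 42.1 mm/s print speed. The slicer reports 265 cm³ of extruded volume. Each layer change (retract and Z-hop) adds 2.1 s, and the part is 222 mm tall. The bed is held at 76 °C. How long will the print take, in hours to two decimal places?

20.46 hours

Extrusion cross-section: 0.22 × 0.4 → 0.088 mm².
Toolpath length = 265 cm³ / 0.088 mm² = 265000 / 0.088 = 3011363.6 mm.
Extrusion time = 3011363.6 / 42.1 = 71528.8 s.
Layer count = ceil(222 / 0.22) = 1010.
Layer-change overhead: 1010 × 2.1 → 2121 s.
Total = 71528.8 + 2121 = 73649.8 s = 20.46 hours.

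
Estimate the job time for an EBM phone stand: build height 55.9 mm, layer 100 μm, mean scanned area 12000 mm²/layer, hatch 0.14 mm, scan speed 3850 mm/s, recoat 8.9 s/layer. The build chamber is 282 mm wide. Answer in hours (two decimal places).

4.84 hours

Number of layers: 55.9 / 0.1 → 559 (rounded up).
Per-layer scan distance = 12000 / 0.14 = 85714.3 mm.
Scan time per layer: 85714.3 / 3850 → 22.2635 s.
Per-layer time = 22.2635 + 8.9, so 31.1635 s.
Total: 559 × 31.1635 s = 17420.3965 s → 4.84 hours.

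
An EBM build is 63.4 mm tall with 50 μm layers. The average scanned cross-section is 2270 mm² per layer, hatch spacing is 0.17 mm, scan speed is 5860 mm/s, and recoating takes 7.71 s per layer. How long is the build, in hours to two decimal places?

Layers = ⌈63.4/0.05⌉ = 1268.
Hatch length per layer = 2270 / 0.17, so 13352.9 mm.
Beam time per layer: 13352.9 / 5860 → 2.2787 s.
Per-layer time = 2.2787 + 7.71, so 9.9887 s.
1268 layers × 9.9887 s/layer = 12665.6716 s, i.e. 3.52 hours.

3.52 hours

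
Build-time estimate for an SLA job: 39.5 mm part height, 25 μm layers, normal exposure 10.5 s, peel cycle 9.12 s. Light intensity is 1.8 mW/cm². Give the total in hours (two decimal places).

Layers = ⌈39.5/0.025⌉ = 1580.
Each layer takes = 10.5 + 9.12, so 19.62 s.
Build time: 1580 × 19.62 s = 30999.6 s, i.e. 8.61 hours.

8.61 hours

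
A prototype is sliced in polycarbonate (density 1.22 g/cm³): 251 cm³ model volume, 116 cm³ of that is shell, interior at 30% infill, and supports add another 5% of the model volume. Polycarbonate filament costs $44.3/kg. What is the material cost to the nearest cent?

$9.14

Volume inside the shell: 251 − 116 → 135 cm³.
Infill deposited = 0.30 × 135, so 40.5 cm³.
Support = 0.05 × 251 = 12.55 cm³.
Total extruded = 116 + 40.5 + 12.55 = 169.05 cm³.
Mass = 169.05 × 1.22, so 206.241 g.
At $44.3/kg: 206.241/1000 × 44.3 = $9.14.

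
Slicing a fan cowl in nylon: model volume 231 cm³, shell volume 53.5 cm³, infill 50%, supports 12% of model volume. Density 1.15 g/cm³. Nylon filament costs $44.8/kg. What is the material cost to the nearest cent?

$8.76

Interior volume: 231 − 53.5 → 177.5 cm³.
Infill volume = 0.50 × 177.5 = 88.75 cm³.
Support = 0.12 × 231, so 27.72 cm³.
Deposited volume: 53.5 + 88.75 + 27.72 → 169.97 cm³.
Mass = 169.97 × 1.15, so 195.4655 g.
Cost = 195.4655 g / 1000 × $44.8/kg = $8.76.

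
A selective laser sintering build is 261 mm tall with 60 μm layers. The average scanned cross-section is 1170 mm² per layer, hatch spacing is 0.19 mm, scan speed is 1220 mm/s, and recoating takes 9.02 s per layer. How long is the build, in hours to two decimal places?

17.00 hours

Layers = ⌈261/0.06⌉ = 4350.
Hatch length per layer = 1170 / 0.19, so 6157.9 mm.
Scan time per layer = 6157.9 / 1220, so 5.0475 s.
Layer cycle: 5.0475 + 9.02 → 14.0675 s.
Build time = 4350 × 14.0675 = 61193.625 s = 17.00 hours.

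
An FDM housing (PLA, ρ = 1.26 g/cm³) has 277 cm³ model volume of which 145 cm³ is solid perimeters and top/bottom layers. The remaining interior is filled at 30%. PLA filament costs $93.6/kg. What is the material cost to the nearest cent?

$21.77

Volume inside the shell = 277 − 145, so 132 cm³.
Infill volume: 0.30 × 132 → 39.6 cm³.
Deposited volume: 145 + 39.6 → 184.6 cm³.
Mass: 184.6 × 1.26 → 232.596 g.
At $93.6/kg: 232.596/1000 × 93.6 = $21.77.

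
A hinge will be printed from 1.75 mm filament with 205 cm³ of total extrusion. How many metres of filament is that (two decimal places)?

Filament cross-section = π × (1.75/2)² = 2.4053 mm².
L = 205000 mm³ / 2.4053 mm² = 85228.45 mm, i.e. 85.23 m.

85.23 m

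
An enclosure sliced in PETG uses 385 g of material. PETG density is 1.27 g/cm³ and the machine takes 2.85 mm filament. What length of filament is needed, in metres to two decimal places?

47.52 m

Volume = 385 g / 1.27 g·cm⁻³ = 303.1496 cm³ = 303149.6 mm³.
A = π r² = π × 1.425² = 6.3794 mm².
Length = 303149.6 / 6.3794 = 47520.08 mm = 47.52 m.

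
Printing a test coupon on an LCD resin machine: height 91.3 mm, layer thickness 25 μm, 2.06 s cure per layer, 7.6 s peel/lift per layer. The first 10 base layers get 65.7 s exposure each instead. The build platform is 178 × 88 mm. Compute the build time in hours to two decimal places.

9.98 hours

Number of layers: 91.3 / 0.025 → 3652 (rounded up).
Base layers: 10 × (65.7 + 7.6) → 733 s.
Normal layers = 3642 × (2.06 + 7.6), so 35181.72 s.
Sum: 733 + 35181.72 = 35914.72 s → 9.98 hours.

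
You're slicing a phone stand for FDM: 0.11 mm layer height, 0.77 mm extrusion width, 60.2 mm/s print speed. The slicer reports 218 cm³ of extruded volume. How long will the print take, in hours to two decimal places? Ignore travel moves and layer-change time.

Extrusion cross-section = 0.11 × 0.77 = 0.0847 mm².
Total extruded path = 218000/0.0847 = 2573789.8 mm.
Time extruding = 2573789.8 / 60.2 = 42754 s.
In the requested units: 42754 s = 11.88 hours.

11.88 hours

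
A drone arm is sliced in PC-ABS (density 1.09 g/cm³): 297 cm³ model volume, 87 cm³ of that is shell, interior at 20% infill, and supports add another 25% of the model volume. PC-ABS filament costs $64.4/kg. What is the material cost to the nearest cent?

$14.27

Infill region: 297 − 87 → 210 cm³.
Infill volume: 0.20 × 210 → 42 cm³.
Support = 0.25 × 297, so 74.25 cm³.
Total extruded = 87 + 42 + 74.25 = 203.25 cm³.
Mass = 203.25 × 1.09 = 221.5425 g.
At $64.4/kg: 221.5425/1000 × 64.4 = $14.27.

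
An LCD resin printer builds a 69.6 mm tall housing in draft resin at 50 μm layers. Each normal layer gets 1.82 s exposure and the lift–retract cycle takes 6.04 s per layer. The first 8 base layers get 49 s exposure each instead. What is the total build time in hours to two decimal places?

Layer count = ceil(69.6 / 0.05) = 1392.
Bottom layers = 8 × (49 + 6.04) = 440.32 s.
Normal layers = 1384 × (1.82 + 6.04), so 10878.24 s.
Total = 440.32 + 10878.24 = 11318.56 s = 3.14 hours.

3.14 hours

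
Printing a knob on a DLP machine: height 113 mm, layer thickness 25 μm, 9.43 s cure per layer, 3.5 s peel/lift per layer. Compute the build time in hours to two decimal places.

16.23 hours

Layers = ⌈113/0.025⌉ = 4520.
Cycle time = 9.43 + 3.5 = 12.93 s.
Total = 4520 × 12.93 = 58443.6 s = 16.23 hours.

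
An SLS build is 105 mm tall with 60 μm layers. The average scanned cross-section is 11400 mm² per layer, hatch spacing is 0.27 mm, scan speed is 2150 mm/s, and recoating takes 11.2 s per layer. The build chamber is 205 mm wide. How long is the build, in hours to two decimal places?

14.99 hours

Layers = ⌈105/0.06⌉ = 1750.
Per-layer scan distance = 11400 / 0.27, so 42222.2 mm.
Per-layer scan time: 42222.2 / 2150 → 19.6382 s.
Time per layer = 19.6382 + 11.2 = 30.8382 s.
Total: 1750 × 30.8382 s = 53966.85 s → 14.99 hours.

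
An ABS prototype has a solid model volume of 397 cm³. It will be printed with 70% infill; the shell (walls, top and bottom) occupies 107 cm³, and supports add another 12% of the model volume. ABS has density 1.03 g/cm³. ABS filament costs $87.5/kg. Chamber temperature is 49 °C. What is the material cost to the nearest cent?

$32.23

Interior volume = 397 − 107 = 290 cm³.
Infill deposited = 0.70 × 290, so 203 cm³.
Support = 0.12 × 397 = 47.64 cm³.
Total printed volume = 107 + 203 + 47.64, so 357.64 cm³.
Mass = 357.64 × 1.03 = 368.3692 g.
Cost = 368.3692 g / 1000 × $87.5/kg = $32.23.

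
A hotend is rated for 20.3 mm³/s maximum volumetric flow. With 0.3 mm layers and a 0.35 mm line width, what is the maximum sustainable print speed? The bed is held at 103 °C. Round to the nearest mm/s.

Bead cross-section = 0.3 × 0.35, so 0.105 mm².
Max speed = 20.3 / 0.105 = 193.33 ≈ 193 mm/s.

193 mm/s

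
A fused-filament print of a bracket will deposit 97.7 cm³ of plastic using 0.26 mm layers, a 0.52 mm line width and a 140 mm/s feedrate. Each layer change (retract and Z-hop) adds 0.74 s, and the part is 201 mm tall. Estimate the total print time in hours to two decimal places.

Extrusion cross-section = 0.26 × 0.52, so 0.1352 mm².
Path length: 97700 mm³ / 0.1352 mm² → 722633.1 mm.
Time extruding: 722633.1 / 140 → 5161.7 s.
Layers = ⌈201/0.26⌉ = 774.
Z-hop total = 774 × 0.74 = 572.76 s.
Total = 5161.7 + 572.76 = 5734.46 s = 1.59 hours.

1.59 hours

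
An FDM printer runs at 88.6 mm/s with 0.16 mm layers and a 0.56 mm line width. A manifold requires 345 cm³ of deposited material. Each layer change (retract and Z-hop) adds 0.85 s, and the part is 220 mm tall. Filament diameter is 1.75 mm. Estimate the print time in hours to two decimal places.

Extrusion cross-section = 0.16 × 0.56, so 0.0896 mm².
Toolpath length = 345 cm³ / 0.0896 mm² = 345000 / 0.0896 = 3850446.4 mm.
Print-move time = 3850446.4 / 88.6, so 43458.8 s.
Layer count = ceil(220 / 0.16) = 1375.
Non-print overhead = 1375 × 0.85 = 1168.75 s.
Altogether 43458.8 + 1168.75 = 44627.55 s, i.e. 12.40 hours.

12.40 hours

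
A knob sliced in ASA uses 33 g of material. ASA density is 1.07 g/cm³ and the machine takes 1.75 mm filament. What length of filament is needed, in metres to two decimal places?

12.82 m

Extruded volume: 33/1.07 = 30.8411 cm³ (30841.1 mm³).
Cross-section of 1.75 mm filament: π·(1.75/2)² = 2.4053 mm².
L = V/A = 30841.1/2.4053 = 12822.14 mm → 12.82 m.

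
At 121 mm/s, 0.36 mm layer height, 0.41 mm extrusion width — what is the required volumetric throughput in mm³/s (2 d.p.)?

17.86

Extrusion cross-section = 0.36 × 0.41, so 0.1476 mm².
Q = v·A = 121 × 0.1476 = 17.86 mm³/s.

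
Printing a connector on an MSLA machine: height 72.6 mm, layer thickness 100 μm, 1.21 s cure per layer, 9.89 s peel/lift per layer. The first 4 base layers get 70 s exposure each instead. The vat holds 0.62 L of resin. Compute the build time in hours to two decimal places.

2.31 hours

Number of layers: 72.6 / 0.1 → 726 (rounded up).
Bottom layers: 4 × (70 + 9.89) → 319.56 s.
Normal layers = 722 × (1.21 + 9.89) = 8014.2 s.
Total = 319.56 + 8014.2 = 8333.76 s = 2.31 hours.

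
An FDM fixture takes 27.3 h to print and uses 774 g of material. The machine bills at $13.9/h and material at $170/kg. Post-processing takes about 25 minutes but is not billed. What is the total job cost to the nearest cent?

$511.05

Time charge: 13.9 × 27.3 → $379.47.
Material charge: 170 × 774/1000 → $131.58.
Job cost: 379.47 + 131.58 = $511.05.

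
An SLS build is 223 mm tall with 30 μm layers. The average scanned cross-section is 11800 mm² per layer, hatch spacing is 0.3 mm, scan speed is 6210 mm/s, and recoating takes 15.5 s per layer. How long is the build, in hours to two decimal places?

Number of layers: 223 / 0.03 → 7434 (rounded up).
Hatch length per layer = 11800 / 0.3 = 39333.3 mm.
Scan time per layer: 39333.3 / 6210 → 6.3339 s.
Per-layer time: 6.3339 + 15.5 → 21.8339 s.
Build time = 7434 × 21.8339 = 162313.2126 s = 45.09 hours.

45.09 hours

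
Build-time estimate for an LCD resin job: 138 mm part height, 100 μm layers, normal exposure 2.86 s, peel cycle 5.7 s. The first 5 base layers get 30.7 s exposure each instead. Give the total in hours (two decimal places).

Layer count = ceil(138 / 0.1) = 1380.
Burn-in layers: 5 × (30.7 + 5.7) → 182 s.
Normal layers = 1375 × (2.86 + 5.7) = 11770 s.
Sum: 182 + 11770 = 11952 s → 3.32 hours.

3.32 hours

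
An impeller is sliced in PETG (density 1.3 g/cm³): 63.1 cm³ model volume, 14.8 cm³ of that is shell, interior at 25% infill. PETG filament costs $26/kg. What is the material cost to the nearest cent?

$0.91

Volume inside the shell: 63.1 − 14.8 → 48.3 cm³.
Deposited infill = 0.25 × 48.3 = 12.075 cm³.
Total extruded: 14.8 + 12.075 → 26.875 cm³.
Mass = 26.875 × 1.3 = 34.9375 g.
At $26/kg: 34.9375/1000 × 26 = $0.91.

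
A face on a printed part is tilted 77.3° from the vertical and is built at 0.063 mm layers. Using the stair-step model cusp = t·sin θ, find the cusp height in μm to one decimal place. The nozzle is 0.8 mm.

61.5 μm

Cusp = layer height × sin(77.3°) = 0.063 × 0.9755 = 0.061457 mm = 61.5 μm.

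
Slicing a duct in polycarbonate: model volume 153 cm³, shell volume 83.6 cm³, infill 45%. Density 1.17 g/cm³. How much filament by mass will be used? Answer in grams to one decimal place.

134.4 g

Interior volume = 153 − 83.6, so 69.4 cm³.
Infill deposited: 0.45 × 69.4 → 31.23 cm³.
Total extruded = 83.6 + 31.23, so 114.83 cm³.
Mass: 114.83 × 1.17 → 134.3511 g.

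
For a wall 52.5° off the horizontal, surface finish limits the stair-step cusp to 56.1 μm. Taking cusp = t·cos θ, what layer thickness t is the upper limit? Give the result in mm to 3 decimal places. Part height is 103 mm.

Layer height = cusp / cos(52.5°) = 0.0561 / 0.6088 = 0.092 mm.

0.092 mm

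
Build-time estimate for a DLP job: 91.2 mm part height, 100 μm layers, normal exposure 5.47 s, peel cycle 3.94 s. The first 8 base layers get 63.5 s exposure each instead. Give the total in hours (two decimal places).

2.51 hours

Number of layers: 91.2 / 0.1 → 912 (rounded up).
Bottom layers = 8 × (63.5 + 3.94), so 539.52 s.
Regular layers = 904 × (5.47 + 3.94) = 8506.64 s.
Total = 539.52 + 8506.64 = 9046.16 s = 2.51 hours.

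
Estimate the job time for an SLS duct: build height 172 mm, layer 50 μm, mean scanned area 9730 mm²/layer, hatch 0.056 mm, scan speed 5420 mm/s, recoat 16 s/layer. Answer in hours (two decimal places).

45.92 hours

Layers = ⌈172/0.05⌉ = 3440.
Hatch length per layer: 9730 / 0.056 → 173750 mm.
Laser time per layer: 173750 / 5420 → 32.0572 s.
Time per layer = 32.0572 + 16 = 48.0572 s.
Total: 3440 × 48.0572 s = 165316.768 s → 45.92 hours.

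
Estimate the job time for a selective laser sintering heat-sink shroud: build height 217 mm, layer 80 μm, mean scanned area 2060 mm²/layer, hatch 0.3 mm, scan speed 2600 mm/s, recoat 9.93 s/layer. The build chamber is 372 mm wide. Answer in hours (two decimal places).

9.47 hours

Layer count = ceil(217 / 0.08) = 2713.
Scan path per layer: 2060 / 0.3 → 6866.7 mm.
Per-layer scan time = 6866.7 / 2600, so 2.641 s.
Per-layer time = 2.641 + 9.93 = 12.571 s.
2713 layers × 12.571 s/layer = 34105.123 s, i.e. 9.47 hours.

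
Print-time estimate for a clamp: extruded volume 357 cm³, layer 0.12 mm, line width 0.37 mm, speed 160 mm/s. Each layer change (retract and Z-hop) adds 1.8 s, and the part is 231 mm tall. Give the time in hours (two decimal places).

14.92 hours

Bead cross-section: 0.12 × 0.37 → 0.0444 mm².
Total extruded path = 357000/0.0444 = 8040540.5 mm.
Time extruding: 8040540.5 / 160 → 50253.4 s.
Layers = ⌈231/0.12⌉ = 1925.
Z-hop total = 1925 × 1.8, so 3465 s.
Total = 50253.4 + 3465 = 53718.4 s = 14.92 hours.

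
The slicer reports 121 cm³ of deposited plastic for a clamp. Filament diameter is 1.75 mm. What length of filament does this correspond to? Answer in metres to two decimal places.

50.31 m

A = π r² = π × 0.875² = 2.4053 mm².
Length = 121 cm³ / 2.4053 mm² = 121000 / 2.4053 = 50305.58 mm = 50.31 m.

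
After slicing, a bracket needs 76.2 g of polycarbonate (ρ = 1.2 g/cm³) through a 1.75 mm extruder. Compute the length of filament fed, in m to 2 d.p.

Volume = 76.2 g / 1.2 g·cm⁻³ = 63.5 cm³ = 63500 mm³.
Cross-section of 1.75 mm filament: π·(1.75/2)² = 2.4053 mm².
Length = 63500 / 2.4053 = 26400.03 mm = 26.40 m.

26.40 m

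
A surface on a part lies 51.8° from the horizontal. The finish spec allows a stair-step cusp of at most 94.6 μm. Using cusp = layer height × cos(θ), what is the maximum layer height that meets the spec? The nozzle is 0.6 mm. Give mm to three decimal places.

cos(51.8°) = 0.6184; t_max = 0.0946/0.6184 = 0.153 mm.

0.153 mm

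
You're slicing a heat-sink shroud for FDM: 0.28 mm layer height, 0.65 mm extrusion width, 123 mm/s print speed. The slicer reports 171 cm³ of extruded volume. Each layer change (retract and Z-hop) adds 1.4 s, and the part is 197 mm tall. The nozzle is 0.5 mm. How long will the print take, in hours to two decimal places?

Extrusion cross-section = 0.28 × 0.65, so 0.182 mm².
Toolpath length = 171 cm³ / 0.182 mm² = 171000 / 0.182 = 939560.4 mm.
Time extruding = 939560.4 / 123, so 7638.7 s.
Layers = ⌈197/0.28⌉ = 704.
Non-print overhead = 704 × 1.4 = 985.6 s.
Total = 7638.7 + 985.6 = 8624.3 s = 2.40 hours.

2.40 hours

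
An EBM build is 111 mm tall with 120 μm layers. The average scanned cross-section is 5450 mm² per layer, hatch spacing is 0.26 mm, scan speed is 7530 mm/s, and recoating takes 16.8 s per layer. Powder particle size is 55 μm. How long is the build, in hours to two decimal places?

Layer count = ceil(111 / 0.12) = 925.
Scan path per layer = 5450 / 0.26, so 20961.5 mm.
Scan time per layer = 20961.5 / 7530 = 2.7837 s.
Time per layer = 2.7837 + 16.8, so 19.5837 s.
925 layers × 19.5837 s/layer = 18114.9225 s, i.e. 5.03 hours.

5.03 hours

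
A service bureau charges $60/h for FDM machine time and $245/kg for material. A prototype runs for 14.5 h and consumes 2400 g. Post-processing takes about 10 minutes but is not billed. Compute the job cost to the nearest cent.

$1458.00

Machine cost = 60 × 14.5 = $870.00.
Feedstock cost = 245 × 2400/1000, so $588.00.
Total = 870.00 + 588.00 = $1458.00.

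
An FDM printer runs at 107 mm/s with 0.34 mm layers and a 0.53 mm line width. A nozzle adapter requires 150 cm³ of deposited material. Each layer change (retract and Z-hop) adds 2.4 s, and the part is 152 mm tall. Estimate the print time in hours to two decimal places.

2.46 hours

Extrusion cross-section: 0.34 × 0.53 → 0.1802 mm².
Total extruded path = 150000/0.1802 = 832408.4 mm.
Extrusion time: 832408.4 / 107 → 7779.5 s.
Layers = ⌈152/0.34⌉ = 448.
Layer-change overhead = 448 × 2.4 = 1075.2 s.
Total = 7779.5 + 1075.2 = 8854.7 s = 2.46 hours.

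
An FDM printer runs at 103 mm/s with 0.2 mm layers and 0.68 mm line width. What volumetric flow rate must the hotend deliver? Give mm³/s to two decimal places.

14.01

Extrusion cross-section = 0.2 × 0.68 = 0.136 mm².
Volumetric flow = 103 × 0.136 = 14.01 mm³/s.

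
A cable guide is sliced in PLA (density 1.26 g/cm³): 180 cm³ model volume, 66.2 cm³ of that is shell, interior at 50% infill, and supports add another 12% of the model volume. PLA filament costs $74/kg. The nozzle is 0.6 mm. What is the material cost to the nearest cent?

$13.49

Volume inside the shell: 180 − 66.2 → 113.8 cm³.
Infill volume = 0.50 × 113.8 = 56.9 cm³.
Support: 0.12 × 180 → 21.6 cm³.
Deposited volume = 66.2 + 56.9 + 21.6, so 144.7 cm³.
Mass = 144.7 × 1.26 = 182.322 g.
Cost = 182.322 g / 1000 × $74/kg = $13.49.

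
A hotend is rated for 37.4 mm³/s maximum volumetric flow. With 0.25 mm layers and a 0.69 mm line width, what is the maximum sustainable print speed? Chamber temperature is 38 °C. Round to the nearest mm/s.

Extrusion cross-section: 0.25 × 0.69 → 0.1725 mm².
v_max = Q/A = 37.4/0.1725 = 216.81 mm/s → 217 mm/s.

217 mm/s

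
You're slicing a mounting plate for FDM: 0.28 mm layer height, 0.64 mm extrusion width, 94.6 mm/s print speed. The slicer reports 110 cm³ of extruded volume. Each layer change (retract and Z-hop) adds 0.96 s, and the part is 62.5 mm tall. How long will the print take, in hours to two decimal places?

Line area = 0.28 × 0.64, so 0.1792 mm².
Total extruded path = 110000/0.1792 = 613839.3 mm.
Print-move time = 613839.3 / 94.6, so 6488.8 s.
Layer count = ceil(62.5 / 0.28) = 224.
Z-hop total = 224 × 0.96, so 215.04 s.
Altogether 6488.8 + 215.04 = 6703.84 s, i.e. 1.86 hours.

1.86 hours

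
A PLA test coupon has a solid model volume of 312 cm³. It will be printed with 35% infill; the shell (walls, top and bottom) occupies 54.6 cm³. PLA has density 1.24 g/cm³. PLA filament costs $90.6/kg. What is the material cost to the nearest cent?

Volume inside the shell: 312 − 54.6 → 257.4 cm³.
Deposited infill: 0.35 × 257.4 → 90.09 cm³.
Total printed volume = 54.6 + 90.09, so 144.69 cm³.
Mass = 144.69 × 1.24, so 179.4156 g.
Cost = 179.4156 g / 1000 × $90.6/kg = $16.26.

$16.26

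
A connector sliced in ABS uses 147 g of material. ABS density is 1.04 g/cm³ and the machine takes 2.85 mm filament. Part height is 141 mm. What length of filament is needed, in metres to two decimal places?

22.16 m

Extruded volume: 147/1.04 = 141.3462 cm³ (141346.2 mm³).
Filament cross-section = π × (2.85/2)² = 6.3794 mm².
Length = 141346.2 / 6.3794 = 22156.66 mm = 22.16 m.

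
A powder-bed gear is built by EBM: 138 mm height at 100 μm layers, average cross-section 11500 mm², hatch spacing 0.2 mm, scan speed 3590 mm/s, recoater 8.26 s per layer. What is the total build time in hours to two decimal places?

9.31 hours

Number of layers: 138 / 0.1 → 1380 (rounded up).
Scan path per layer = 11500 / 0.2 = 57500 mm.
Per-layer scan time = 57500 / 3590, so 16.0167 s.
Per-layer time = 16.0167 + 8.26, so 24.2767 s.
Total: 1380 × 24.2767 s = 33501.846 s → 9.31 hours.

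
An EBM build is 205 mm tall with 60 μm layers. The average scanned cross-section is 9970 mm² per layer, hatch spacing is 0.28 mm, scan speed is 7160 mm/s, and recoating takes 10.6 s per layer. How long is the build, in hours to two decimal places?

14.78 hours

Number of layers: 205 / 0.06 → 3417 (rounded up).
Hatch length per layer = 9970 / 0.28, so 35607.1 mm.
Scan time per layer = 35607.1 / 7160, so 4.9731 s.
Layer cycle = 4.9731 + 10.6 = 15.5731 s.
Build time = 3417 × 15.5731 = 53213.2827 s = 14.78 hours.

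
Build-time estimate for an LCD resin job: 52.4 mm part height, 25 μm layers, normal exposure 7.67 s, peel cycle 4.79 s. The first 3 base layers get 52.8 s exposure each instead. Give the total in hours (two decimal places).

7.29 hours

Layers = ⌈52.4/0.025⌉ = 2096.
Bottom layers = 3 × (52.8 + 4.79), so 172.77 s.
Normal layers = 2093 × (7.67 + 4.79) = 26078.78 s.
Sum: 172.77 + 26078.78 = 26251.55 s → 7.29 hours.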